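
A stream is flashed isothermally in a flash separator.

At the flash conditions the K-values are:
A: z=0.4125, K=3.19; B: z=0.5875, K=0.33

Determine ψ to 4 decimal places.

ψ = 0.3474

Rachford–Rice: g(ψ) = Σ zᵢ(Kᵢ−1)/(1+ψ(Kᵢ−1)) = 0.
Feasibility: ΣzᵢKᵢ = 1.5097, Σzᵢ/Kᵢ = 1.9096 — both > 1, two phases present.
Newton iteration, ψ⁰ = 0.5:
  ψ = 0.5000: g = -0.16071, g' = -1.0471 → ψ = 0.3465
  ψ = 0.3465: g = 0.00096, g' = -1.0868 → ψ = 0.3474
Converged at ψ = 0.3474.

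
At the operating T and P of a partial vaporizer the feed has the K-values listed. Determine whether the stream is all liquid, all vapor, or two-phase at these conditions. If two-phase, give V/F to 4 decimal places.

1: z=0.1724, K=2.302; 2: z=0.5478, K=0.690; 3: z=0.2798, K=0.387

all liquid

ΣzᵢKᵢ = 0.8831; Σzᵢ/Kᵢ = 1.5918.
Since ΣzᵢKᵢ < 1 the mixture is below its bubble point — single liquid phase.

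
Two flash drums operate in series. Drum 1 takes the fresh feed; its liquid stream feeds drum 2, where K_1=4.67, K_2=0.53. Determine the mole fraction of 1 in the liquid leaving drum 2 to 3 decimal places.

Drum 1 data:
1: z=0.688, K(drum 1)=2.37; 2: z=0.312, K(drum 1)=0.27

x_1 (drum 2) = 0.114

Drum 1:
Let ψ₁ = V/F and solve Σ zᵢ(Kᵢ−1)/(1+ψ₁(Kᵢ−1)) = 0.
Feasibility: ΣzᵢKᵢ = 1.715, Σzᵢ/Kᵢ = 1.446 — both > 1, two phases present.
Newton–Raphson from ψ₁ = 0.64:
  ψ₁ = 0.640: g = 0.0747, g' = -0.952 → ψ₁ = 0.718
  ψ₁ = 0.718: g = -0.0040, g' = -1.063 → ψ₁ = 0.715
Converged at ψ₁ = 0.715.
Drum-1 compositions:
  1: x = 0.348, y = 0.824
  2: x = 0.652, y = 0.176
Drum-2 feed = drum-1 liquid: z₂ = (0.3476, 0.6524).
Drum 2:
Binary case is linear: z₁(K₁−1)(1+ψ₂(K₂−1)) + z₂(K₂−1)(1+ψ₂(K₁−1)) = 0
⇒ ψ₂ = [z₁(K₁−1)+z₂(K₂−1)] / [−(K₁−1)(K₂−1)] = 0.9691/1.7249 = 0.562
  1: x = 0.114, y = 0.530
  2: x = 0.886, y = 0.470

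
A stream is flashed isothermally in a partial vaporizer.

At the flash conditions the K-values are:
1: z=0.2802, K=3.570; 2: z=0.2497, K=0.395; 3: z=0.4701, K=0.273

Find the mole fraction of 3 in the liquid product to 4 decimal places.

x_3 = 0.5187

Rachford–Rice: g(V/F) = Σ zᵢ(Kᵢ−1)/(1+V/F(Kᵢ−1)) = 0.
g(0) = ΣzᵢKᵢ − 1 = 0.2273 and g(1) = 1 − Σzᵢ/Kᵢ = -1.4326, so a root lies in (0, 1).
Newton iteration, V/F⁰ = 0.5:
  V/F = 0.5000: g = -0.43838, g' = -1.1556 → V/F = 0.1207
  V/F = 0.1207: g = 0.01209, g' = -1.4832 → V/F = 0.1288
  V/F = 0.1288: g = 0.00012, g' = -1.4546 → V/F = 0.1289
Converged at V/F = 0.1289.
Compositions from xᵢ = zᵢ/(1+V/F(Kᵢ−1)), yᵢ = Kᵢxᵢ:
  1: x = 0.2105, y = 0.7514
  2: x = 0.2708, y = 0.1070
  3: x = 0.5187, y = 0.1416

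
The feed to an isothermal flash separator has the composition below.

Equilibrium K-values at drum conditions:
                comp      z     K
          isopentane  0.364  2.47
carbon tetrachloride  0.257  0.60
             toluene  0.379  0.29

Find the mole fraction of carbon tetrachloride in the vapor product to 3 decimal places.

y_carbon tetrachloride = 0.167

Iterate (Newton) starting at V/F = 0.5:
  V/F = 0.500: g = -0.2373, g' = -0.785 → V/F = 0.198
  V/F = 0.198: g = -0.0100, g' = -0.779 → V/F = 0.185
Converged at V/F = 0.185.
Compositions from xᵢ = zᵢ/(1+V/F(Kᵢ−1)), yᵢ = Kᵢxᵢ:
  isopentane: x = 0.286, y = 0.707
  carbon tetrachloride: x = 0.278, y = 0.167
  toluene: x = 0.436, y = 0.127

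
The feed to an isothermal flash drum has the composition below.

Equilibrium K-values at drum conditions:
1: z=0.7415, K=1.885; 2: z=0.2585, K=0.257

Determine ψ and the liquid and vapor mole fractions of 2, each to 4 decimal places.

Material balance + equilibrium reduce to Σ zᵢ(Kᵢ−1)/(1+ψ(Kᵢ−1)) = 0.
g(0) = ΣzᵢKᵢ − 1 = 0.4642 and g(1) = 1 − Σzᵢ/Kᵢ = -0.3992, so a root lies in (0, 1).
Newton–Raphson from ψ = 0.5:
  ψ = 0.5000: g = 0.14933, g' = -0.6404 → ψ = 0.7332
  ψ = 0.7332: g = -0.02392, g' = -0.9022 → ψ = 0.7067
  ψ = 0.7067: g = -0.00068, g' = -0.8525 → ψ = 0.7059
Converged at ψ = 0.7059.
Compositions from xᵢ = zᵢ/(1+ψ(Kᵢ−1)), yᵢ = Kᵢxᵢ:
  1: x = 0.4564, y = 0.8603
  2: x = 0.5436, y = 0.1397

ψ = 0.7059, x_2 = 0.5436, y_2 = 0.1397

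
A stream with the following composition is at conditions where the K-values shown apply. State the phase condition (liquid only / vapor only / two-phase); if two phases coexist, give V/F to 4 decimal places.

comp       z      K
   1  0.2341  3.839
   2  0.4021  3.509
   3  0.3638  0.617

ΣzᵢKᵢ = 2.5341; Σzᵢ/Kᵢ = 0.7652.
Since Σzᵢ/Kᵢ < 1 the mixture is above its dew point — single vapor phase.

vapor only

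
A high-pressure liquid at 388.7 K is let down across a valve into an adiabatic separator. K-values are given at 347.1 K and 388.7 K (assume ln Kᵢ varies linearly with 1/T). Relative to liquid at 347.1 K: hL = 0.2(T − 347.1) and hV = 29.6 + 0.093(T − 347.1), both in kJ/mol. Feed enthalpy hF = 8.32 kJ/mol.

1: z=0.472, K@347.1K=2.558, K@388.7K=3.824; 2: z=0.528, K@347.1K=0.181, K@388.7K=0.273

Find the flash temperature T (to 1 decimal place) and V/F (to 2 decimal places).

T = 350.5 K, V/F = 0.26

Adiabatic flash: solve Rachford–Rice at each trial T, then check hF = ψ·hV(T) + (1−ψ)·hL(T).
  T = 347.1 K: K = (2.558, 0.181), RR gives ψ = 0.237, H_out = 7.028 kJ/mol
  T = 388.7 K: K = (3.824, 0.273), RR gives ψ = 0.462, H_out = 19.946 kJ/mol
  T = 367.9 K: K = (3.163, 0.225), RR gives ψ = 0.365, H_out = 14.148 kJ/mol
  T = 357.5 K: K = (2.853, 0.202), RR gives ψ = 0.307, H_out = 10.822 kJ/mol
  T = 352.3 K: K = (2.704, 0.192), RR gives ψ = 0.274, H_out = 8.997 kJ/mol
  T = 349.7 K: K = (2.630, 0.186), RR gives ψ = 0.256, H_out = 8.032 kJ/mol
  T = 351.0 K: K = (2.667, 0.189), RR gives ψ = 0.265, H_out = 8.519 kJ/mol
Linear interpolation between T = 349.7 (H_out = 8.032) and T = 351.0 (H_out = 8.519) on hF = 8.32 gives T ≈ 350.5 K, at which ψ = 0.26.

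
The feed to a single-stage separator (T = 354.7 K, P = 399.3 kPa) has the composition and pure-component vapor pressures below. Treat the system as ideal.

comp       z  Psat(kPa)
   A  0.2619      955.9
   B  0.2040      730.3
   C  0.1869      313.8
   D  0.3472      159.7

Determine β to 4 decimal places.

β = 0.4848

Raoult's law: Kᵢ = Pᵢˢᵃᵗ/P = Pᵢˢᵃᵗ/399.3.
  K_A = 955.9/399.3 = 2.393939, K_B = 730.3/399.3 = 1.828951, K_C = 313.8/399.3 = 0.785875, K_D = 159.7/399.3 = 0.399950
Let β = V/F and solve Σ zᵢ(Kᵢ−1)/(1+β(Kᵢ−1)) = 0.
g(0) = ΣzᵢKᵢ − 1 = 0.2858 and g(1) = 1 − Σzᵢ/Kᵢ = -0.3269, so a root lies in (0, 1).
Newton–Raphson from β = 0.34:
  β = 0.3400: g = 0.07471, g' = -0.5268 → β = 0.4818
  β = 0.4818: g = 0.00155, g' = -0.5117 → β = 0.4848
Converged at β = 0.4848.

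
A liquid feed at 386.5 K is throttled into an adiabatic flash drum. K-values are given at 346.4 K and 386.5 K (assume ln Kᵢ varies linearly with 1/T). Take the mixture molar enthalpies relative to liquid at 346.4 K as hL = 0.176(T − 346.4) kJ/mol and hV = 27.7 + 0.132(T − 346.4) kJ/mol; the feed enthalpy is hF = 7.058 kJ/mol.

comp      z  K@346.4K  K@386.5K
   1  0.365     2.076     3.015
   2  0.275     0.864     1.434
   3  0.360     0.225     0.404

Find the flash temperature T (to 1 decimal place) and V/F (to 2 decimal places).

T = 351.9 K, V/F = 0.22

Adiabatic flash: solve Rachford–Rice at each trial T, then check hF = ψ·hV(T) + (1−ψ)·hL(T).
  T = 346.4 K: K = (2.076, 0.864, 0.225), RR gives ψ = 0.124, H_out = 3.426 kJ/mol
  T = 386.5 K: K = (3.015, 1.434, 0.404), RR gives ψ = 0.743, H_out = 26.316 kJ/mol
  T = 366.4 K: K = (2.526, 1.128, 0.306), RR gives ψ = 0.451, H_out = 15.603 kJ/mol
  T = 356.4 K: K = (2.296, 0.991, 0.264), RR gives ψ = 0.297, H_out = 9.848 kJ/mol
  T = 351.4 K: K = (2.185, 0.926, 0.244), RR gives ψ = 0.213, H_out = 6.744 kJ/mol
  T = 353.9 K: K = (2.240, 0.958, 0.254), RR gives ψ = 0.256, H_out = 8.319 kJ/mol
  T = 352.6 K: K = (2.212, 0.941, 0.248), RR gives ψ = 0.234, H_out = 7.506 kJ/mol
Linear interpolation between T = 351.4 (H_out = 6.744) and T = 352.6 (H_out = 7.506) on hF = 7.058 gives T ≈ 351.9 K, at which ψ = 0.22.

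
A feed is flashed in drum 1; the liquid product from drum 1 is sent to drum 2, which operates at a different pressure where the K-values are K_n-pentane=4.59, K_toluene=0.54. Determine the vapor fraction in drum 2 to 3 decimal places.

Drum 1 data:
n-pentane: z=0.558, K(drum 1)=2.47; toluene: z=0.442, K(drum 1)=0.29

V/F (drum 2) = 0.520

Drum 1:
Material balance + equilibrium reduce to Σ zᵢ(Kᵢ−1)/(1+ψ₁(Kᵢ−1)) = 0.
Feasibility: ΣzᵢKᵢ = 1.506, Σzᵢ/Kᵢ = 1.750 — both > 1, two phases present.
Binary case is linear: z₁(K₁−1)(1+ψ₁(K₂−1)) + z₂(K₂−1)(1+ψ₁(K₁−1)) = 0
⇒ ψ₁ = [z₁(K₁−1)+z₂(K₂−1)] / [−(K₁−1)(K₂−1)] = 0.5064/1.0437 = 0.485
Drum-1 compositions:
  n-pentane: x = 0.326, y = 0.804
  toluene: x = 0.674, y = 0.196
Drum-2 feed = drum-1 liquid: z₂ = (0.3257, 0.6743).
Drum 2:
Binary case is linear: z₁(K₁−1)(1+ψ₂(K₂−1)) + z₂(K₂−1)(1+ψ₂(K₁−1)) = 0
⇒ ψ₂ = [z₁(K₁−1)+z₂(K₂−1)] / [−(K₁−1)(K₂−1)] = 0.8590/1.6514 = 0.520
  n-pentane: x = 0.114, y = 0.521
  toluene: x = 0.886, y = 0.479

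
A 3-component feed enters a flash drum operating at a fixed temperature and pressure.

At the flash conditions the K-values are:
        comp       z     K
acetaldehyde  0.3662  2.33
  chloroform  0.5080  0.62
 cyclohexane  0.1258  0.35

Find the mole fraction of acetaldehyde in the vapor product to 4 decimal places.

Iterate (Newton) starting at ψ = 0.52:
  ψ = 0.5200: g = -0.07618, g' = -0.4616 → ψ = 0.3550
  ψ = 0.3550: g = 0.00142, g' = -0.4867 → ψ = 0.3579
Converged at ψ = 0.3579.
Compositions from xᵢ = zᵢ/(1+ψ(Kᵢ−1)), yᵢ = Kᵢxᵢ:
  acetaldehyde: x = 0.2481, y = 0.5781
  chloroform: x = 0.5880, y = 0.3645
  cyclohexane: x = 0.1639, y = 0.0574

y_acetaldehyde = 0.5781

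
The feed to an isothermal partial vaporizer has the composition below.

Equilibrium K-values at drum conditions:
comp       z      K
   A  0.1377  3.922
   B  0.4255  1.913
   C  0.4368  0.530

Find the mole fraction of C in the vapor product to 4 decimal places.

Let ψ = V/F and solve Σ zᵢ(Kᵢ−1)/(1+ψ(Kᵢ−1)) = 0.
g(0) = ΣzᵢKᵢ − 1 = 0.5855 and g(1) = 1 − Σzᵢ/Kᵢ = -0.0817, so a root lies in (0, 1).
Newton–Raphson from ψ = 0.5:
  ψ = 0.5000: g = 0.16186, g' = -0.5262 → ψ = 0.8076
  ψ = 0.8076: g = 0.01247, g' = -0.4723 → ψ = 0.8340
  ψ = 0.8340: g = -0.00003, g' = -0.4748 → ψ = 0.8339
Converged at ψ = 0.8339.
Compositions from xᵢ = zᵢ/(1+ψ(Kᵢ−1)), yᵢ = Kᵢxᵢ:
  A: x = 0.0401, y = 0.1571
  B: x = 0.2416, y = 0.4621
  C: x = 0.7184, y = 0.3807

y_C = 0.3807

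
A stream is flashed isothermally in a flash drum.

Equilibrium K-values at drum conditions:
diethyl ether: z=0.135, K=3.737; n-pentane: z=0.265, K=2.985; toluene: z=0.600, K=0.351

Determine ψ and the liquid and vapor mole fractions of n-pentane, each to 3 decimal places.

ψ = 0.345, x_n-pentane = 0.157, y_n-pentane = 0.469

Material balance + equilibrium reduce to Σ zᵢ(Kᵢ−1)/(1+ψ(Kᵢ−1)) = 0.
Feasibility: ΣzᵢKᵢ = 1.506, Σzᵢ/Kᵢ = 1.834 — both > 1, two phases present.
Newton iteration, ψ⁰ = 0.5:
  ψ = 0.500: g = -0.1565, g' = -0.997 → ψ = 0.343
  ψ = 0.343: g = 0.0025, g' = -1.057 → ψ = 0.345
Converged at ψ = 0.345.
Compositions from xᵢ = zᵢ/(1+ψ(Kᵢ−1)), yᵢ = Kᵢxᵢ:
  diethyl ether: x = 0.069, y = 0.259
  n-pentane: x = 0.157, y = 0.469
  toluene: x = 0.773, y = 0.271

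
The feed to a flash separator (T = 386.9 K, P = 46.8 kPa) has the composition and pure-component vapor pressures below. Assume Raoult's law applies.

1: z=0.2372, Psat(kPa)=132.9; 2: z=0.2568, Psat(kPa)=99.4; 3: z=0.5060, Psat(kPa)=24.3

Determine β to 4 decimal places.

β = 0.6724

Raoult's law: Kᵢ = Pᵢˢᵃᵗ/P = Pᵢˢᵃᵗ/46.8.
  K_1 = 132.9/46.8 = 2.839744, K_2 = 99.4/46.8 = 2.123932, K_3 = 24.3/46.8 = 0.519231
Newton iteration, β⁰ = 0.5:
  β = 0.5000: g = 0.09183, g' = -0.5535 → β = 0.6659
  β = 0.6659: g = 0.00336, g' = -0.5213 → β = 0.6724
Converged at β = 0.6724.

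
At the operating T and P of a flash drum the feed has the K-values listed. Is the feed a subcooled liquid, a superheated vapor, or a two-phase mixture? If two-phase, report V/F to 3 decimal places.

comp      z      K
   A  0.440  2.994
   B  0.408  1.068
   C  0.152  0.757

superheated vapor

ΣzᵢKᵢ = 1.868; Σzᵢ/Kᵢ = 0.730.
Since Σzᵢ/Kᵢ < 1 the mixture is above its dew point — single vapor phase.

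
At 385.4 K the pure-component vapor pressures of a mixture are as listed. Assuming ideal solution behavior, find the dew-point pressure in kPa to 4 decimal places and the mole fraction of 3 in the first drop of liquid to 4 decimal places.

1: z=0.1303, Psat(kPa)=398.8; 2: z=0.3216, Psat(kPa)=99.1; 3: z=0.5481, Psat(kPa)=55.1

At the dew point ψ → 1, so Σzᵢ/Kᵢ = 1 with Kᵢ = Pᵢˢᵃᵗ/P ⇒ 1/P = Σzᵢ/Pᵢˢᵃᵗ.
1/P = 0.1303/398.8 + 0.3216/99.1 + 0.5481/55.1 = 0.0135193 ⇒ P = 73.9683 kPa
xᵢ = zᵢP/Pᵢˢᵃᵗ ⇒ x_3 = 0.5481·73.9683/55.1 = 0.7358

Pdew = 73.9683 kPa, x_3 = 0.7358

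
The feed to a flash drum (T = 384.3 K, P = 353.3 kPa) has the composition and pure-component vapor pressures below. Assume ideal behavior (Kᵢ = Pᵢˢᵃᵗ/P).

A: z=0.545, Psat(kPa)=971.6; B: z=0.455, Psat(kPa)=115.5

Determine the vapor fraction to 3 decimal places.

Raoult's law: Kᵢ = Pᵢˢᵃᵗ/P = Pᵢˢᵃᵗ/353.3.
  K_A = 971.6/353.3 = 2.75007, K_B = 115.5/353.3 = 0.32692
Material balance + equilibrium reduce to Σ zᵢ(Kᵢ−1)/(1+ψ(Kᵢ−1)) = 0.
g(0) = ΣzᵢKᵢ − 1 = 0.648 and g(1) = 1 − Σzᵢ/Kᵢ = -0.590, so a root lies in (0, 1).
Newton iteration, ψ⁰ = 0.5:
  ψ = 0.500: g = 0.0471, g' = -0.943 → ψ = 0.550
Converged at ψ = 0.550.

ψ = 0.550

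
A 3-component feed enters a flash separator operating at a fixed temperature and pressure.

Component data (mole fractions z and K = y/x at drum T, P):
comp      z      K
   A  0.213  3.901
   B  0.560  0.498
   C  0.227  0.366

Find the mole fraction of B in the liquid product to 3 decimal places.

Newton iteration, ψ⁰ = 0.5:
  ψ = 0.500: g = -0.3339, g' = -0.746 → ψ = 0.052
  ψ = 0.052: g = 0.0991, g' = -1.598 → ψ = 0.114
  ψ = 0.114: g = 0.0108, g' = -1.276 → ψ = 0.123
Converged at ψ = 0.123.
Compositions from xᵢ = zᵢ/(1+ψ(Kᵢ−1)), yᵢ = Kᵢxᵢ:
  A: x = 0.157, y = 0.613
  B: x = 0.597, y = 0.297
  C: x = 0.246, y = 0.090

x_B = 0.597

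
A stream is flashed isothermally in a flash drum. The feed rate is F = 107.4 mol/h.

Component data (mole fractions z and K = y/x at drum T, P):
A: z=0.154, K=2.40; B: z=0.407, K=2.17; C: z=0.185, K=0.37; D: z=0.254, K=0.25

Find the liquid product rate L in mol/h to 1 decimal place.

Let ψ = V/F and solve Σ zᵢ(Kᵢ−1)/(1+ψ(Kᵢ−1)) = 0.
Feasibility: ΣzᵢKᵢ = 1.385, Σzᵢ/Kᵢ = 1.768 — both > 1, two phases present.
Newton iteration, ψ⁰ = 0.53:
  ψ = 0.530: g = -0.0735, g' = -0.871 → ψ = 0.446
  ψ = 0.446: g = -0.0024, g' = -0.819 → ψ = 0.443
Converged at ψ = 0.443.
Then V = ψ·F = 0.4427·107.4 = 47.5 mol/h and L = F − V = 59.9 mol/h.

L = 59.9 mol/h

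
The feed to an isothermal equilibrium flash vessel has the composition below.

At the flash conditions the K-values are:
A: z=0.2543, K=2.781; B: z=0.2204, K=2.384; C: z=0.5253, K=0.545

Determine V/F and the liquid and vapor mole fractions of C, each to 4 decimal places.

Rachford–Rice: g(V/F) = Σ zᵢ(Kᵢ−1)/(1+V/F(Kᵢ−1)) = 0.
g(0) = ΣzᵢKᵢ − 1 = 0.5189 and g(1) = 1 − Σzᵢ/Kᵢ = -0.1477, so a root lies in (0, 1).
Newton iteration, V/F⁰ = 0.4:
  V/F = 0.4000: g = 0.16864, g' = -0.6125 → V/F = 0.6753
  V/F = 0.6753: g = 0.01825, g' = -0.5057 → V/F = 0.7114
  V/F = 0.7114: g = 0.00007, g' = -0.5019 → V/F = 0.7116
Converged at V/F = 0.7116.
Compositions from xᵢ = zᵢ/(1+V/F(Kᵢ−1)), yᵢ = Kᵢxᵢ:
  A: x = 0.1122, y = 0.3119
  B: x = 0.1110, y = 0.2647
  C: x = 0.7768, y = 0.4234

V/F = 0.7116, x_C = 0.7768, y_C = 0.4234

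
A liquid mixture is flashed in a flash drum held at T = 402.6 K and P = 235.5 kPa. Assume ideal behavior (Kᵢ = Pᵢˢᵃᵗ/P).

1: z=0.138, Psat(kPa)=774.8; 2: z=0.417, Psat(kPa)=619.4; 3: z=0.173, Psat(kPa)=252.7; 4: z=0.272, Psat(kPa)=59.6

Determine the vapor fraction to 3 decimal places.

ψ = 0.724

Raoult's law: Kᵢ = Pᵢˢᵃᵗ/P = Pᵢˢᵃᵗ/235.5.
  K_1 = 774.8/235.5 = 3.29002, K_2 = 619.4/235.5 = 2.63015, K_3 = 252.7/235.5 = 1.07304, K_4 = 59.6/235.5 = 0.25308
Let ψ = V/F and solve Σ zᵢ(Kᵢ−1)/(1+ψ(Kᵢ−1)) = 0.
Feasibility: ΣzᵢKᵢ = 1.805, Σzᵢ/Kᵢ = 1.436 — both > 1, two phases present.
Newton iteration, ψ⁰ = 0.5:
  ψ = 0.500: g = 0.2098, g' = -0.881 → ψ = 0.738
  ψ = 0.738: g = -0.0148, g' = -1.083 → ψ = 0.724
Converged at ψ = 0.724.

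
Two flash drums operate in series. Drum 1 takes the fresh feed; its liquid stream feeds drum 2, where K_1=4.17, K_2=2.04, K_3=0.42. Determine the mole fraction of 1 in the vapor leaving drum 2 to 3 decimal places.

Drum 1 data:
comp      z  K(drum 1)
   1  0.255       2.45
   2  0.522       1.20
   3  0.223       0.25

Drum 1:
Newton–Raphson from ψ₁ = 0.5:
  ψ₁ = 0.500: g = 0.0417, g' = -0.519 → ψ₁ = 0.580
  ψ₁ = 0.580: g = -0.0018, g' = -0.568 → ψ₁ = 0.577
Converged at ψ₁ = 0.577.
Drum-1 compositions:
  1: x = 0.139, y = 0.340
  2: x = 0.468, y = 0.562
  3: x = 0.393, y = 0.098
Drum-2 feed = drum-1 liquid: z₂ = (0.1388, 0.4680, 0.3932).
Drum 2:
Newton–Raphson from ψ₂ = 0.32:
  ψ₂ = 0.320: g = 0.3036, g' = -0.828 → ψ₂ = 0.687
  ψ₂ = 0.687: g = 0.0435, g' = -0.676 → ψ₂ = 0.751
  ψ₂ = 0.751: g = -0.0006, g' = -0.697 → ψ₂ = 0.750
Converged at ψ₂ = 0.750.
  1: x = 0.041, y = 0.171
  2: x = 0.263, y = 0.536
  3: x = 0.696, y = 0.292

y_1 (drum 2) = 0.171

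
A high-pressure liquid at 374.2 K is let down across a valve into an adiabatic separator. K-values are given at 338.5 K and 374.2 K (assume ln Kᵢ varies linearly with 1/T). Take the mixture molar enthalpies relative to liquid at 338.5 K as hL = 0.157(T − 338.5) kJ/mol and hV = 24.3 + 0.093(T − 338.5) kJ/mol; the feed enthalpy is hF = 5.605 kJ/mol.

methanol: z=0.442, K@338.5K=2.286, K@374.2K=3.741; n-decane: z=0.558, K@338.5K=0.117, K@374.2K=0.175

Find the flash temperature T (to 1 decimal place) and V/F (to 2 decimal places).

T = 348.5 K, V/F = 0.17

Adiabatic flash: solve Rachford–Rice at each trial T, then check hF = ψ·hV(T) + (1−ψ)·hL(T).
  T = 338.5 K: K = (2.286, 0.117), RR gives ψ = 0.067, H_out = 1.620 kJ/mol
  T = 374.2 K: K = (3.741, 0.175), RR gives ψ = 0.332, H_out = 12.918 kJ/mol
  T = 356.4 K: K = (2.963, 0.145), RR gives ψ = 0.232, H_out = 8.192 kJ/mol
  T = 347.4 K: K = (2.609, 0.130), RR gives ψ = 0.162, H_out = 5.230 kJ/mol
  T = 351.9 K: K = (2.783, 0.137), RR gives ψ = 0.199, H_out = 6.778 kJ/mol
  T = 349.6 K: K = (2.693, 0.134), RR gives ψ = 0.181, H_out = 6.005 kJ/mol
Linear interpolation between T = 347.4 (H_out = 5.230) and T = 349.6 (H_out = 6.005) on hF = 5.605 gives T ≈ 348.5 K, at which ψ = 0.17.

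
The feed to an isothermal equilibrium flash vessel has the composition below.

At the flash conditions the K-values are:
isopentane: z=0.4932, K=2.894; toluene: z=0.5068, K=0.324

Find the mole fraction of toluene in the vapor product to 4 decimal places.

Rachford–Rice: g(ψ) = Σ zᵢ(Kᵢ−1)/(1+ψ(Kᵢ−1)) = 0.
Check two-phase: ΣzᵢKᵢ = 1.5915 > 1 and Σzᵢ/Kᵢ = 1.7346 > 1, so g(0) = 0.5915 > 0 and g(1) = -0.7346 < 0.
Binary case is linear: z₁(K₁−1)(1+ψ(K₂−1)) + z₂(K₂−1)(1+ψ(K₁−1)) = 0
⇒ ψ = [z₁(K₁−1)+z₂(K₂−1)] / [−(K₁−1)(K₂−1)] = 0.59152/1.28034 = 0.4620
Compositions from xᵢ = zᵢ/(1+ψ(Kᵢ−1)), yᵢ = Kᵢxᵢ:
  isopentane: x = 0.2630, y = 0.7612
  toluene: x = 0.7370, y = 0.2388

y_toluene = 0.2388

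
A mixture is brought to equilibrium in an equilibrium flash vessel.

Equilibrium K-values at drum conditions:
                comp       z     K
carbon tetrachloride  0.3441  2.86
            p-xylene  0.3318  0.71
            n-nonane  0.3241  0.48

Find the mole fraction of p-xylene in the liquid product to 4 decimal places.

x_p-xylene = 0.3859

Material balance + equilibrium reduce to Σ zᵢ(Kᵢ−1)/(1+ψ(Kᵢ−1)) = 0.
Feasibility: ΣzᵢKᵢ = 1.3753, Σzᵢ/Kᵢ = 1.2628 — both > 1, two phases present.
Iterate (Newton) starting at ψ = 0.5:
  ψ = 0.5000: g = -0.00867, g' = -0.5178 → ψ = 0.4833
  ψ = 0.4833: g = 0.00005, g' = -0.5242 → ψ = 0.4834
Converged at ψ = 0.4834.
Compositions from xᵢ = zᵢ/(1+ψ(Kᵢ−1)), yᵢ = Kᵢxᵢ:
  carbon tetrachloride: x = 0.1812, y = 0.5182
  p-xylene: x = 0.3859, y = 0.2740
  n-nonane: x = 0.4329, y = 0.2078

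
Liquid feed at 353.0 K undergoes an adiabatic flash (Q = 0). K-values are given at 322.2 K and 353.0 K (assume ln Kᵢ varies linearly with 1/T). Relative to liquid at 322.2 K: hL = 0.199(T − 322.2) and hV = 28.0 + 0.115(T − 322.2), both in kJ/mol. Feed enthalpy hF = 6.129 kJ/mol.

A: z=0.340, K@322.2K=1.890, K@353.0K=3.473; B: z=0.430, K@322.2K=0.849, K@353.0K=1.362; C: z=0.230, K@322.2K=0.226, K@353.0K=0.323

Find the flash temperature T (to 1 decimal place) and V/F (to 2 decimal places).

T = 323.6 K, V/F = 0.21

Adiabatic flash: solve Rachford–Rice at each trial T, then check hF = ψ·hV(T) + (1−ψ)·hL(T).
  T = 322.2 K: K = (1.890, 0.849, 0.226), RR gives ψ = 0.148, H_out = 4.138 kJ/mol
  T = 353.0 K: K = (3.473, 1.362, 0.323), RR gives ψ = 0.877, H_out = 28.423 kJ/mol
  T = 337.6 K: K = (2.598, 1.087, 0.272), RR gives ψ = 0.626, H_out = 19.772 kJ/mol
  T = 329.9 K: K = (2.224, 0.963, 0.249), RR gives ψ = 0.433, H_out = 13.370 kJ/mol
  T = 326.0 K: K = (2.050, 0.904, 0.237), RR gives ψ = 0.304, H_out = 9.158 kJ/mol
  T = 324.1 K: K = (1.969, 0.876, 0.231), RR gives ψ = 0.230, H_out = 6.779 kJ/mol
Linear interpolation between T = 322.2 (H_out = 4.138) and T = 324.1 (H_out = 6.779) on hF = 6.129 gives T ≈ 323.6 K, at which ψ = 0.21.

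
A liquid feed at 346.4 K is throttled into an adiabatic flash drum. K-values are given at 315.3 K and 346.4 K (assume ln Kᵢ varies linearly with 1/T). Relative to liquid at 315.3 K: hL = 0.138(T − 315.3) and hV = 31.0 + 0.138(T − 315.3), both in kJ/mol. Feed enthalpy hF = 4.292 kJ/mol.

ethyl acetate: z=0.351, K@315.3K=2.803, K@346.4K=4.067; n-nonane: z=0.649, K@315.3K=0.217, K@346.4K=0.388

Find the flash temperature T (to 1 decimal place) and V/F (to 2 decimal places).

T = 318.9 K, V/F = 0.12

Adiabatic flash: solve Rachford–Rice at each trial T, then check hF = ψ·hV(T) + (1−ψ)·hL(T).
  T = 315.3 K: K = (2.803, 0.217), RR gives ψ = 0.088, H_out = 2.738 kJ/mol
  T = 346.4 K: K = (4.067, 0.388), RR gives ψ = 0.362, H_out = 15.511 kJ/mol
  T = 330.9 K: K = (3.408, 0.294), RR gives ψ = 0.228, H_out = 9.219 kJ/mol
  T = 323.1 K: K = (3.098, 0.254), RR gives ψ = 0.161, H_out = 6.067 kJ/mol
  T = 319.2 K: K = (2.949, 0.235), RR gives ψ = 0.126, H_out = 4.434 kJ/mol
  T = 317.2 K: K = (2.873, 0.226), RR gives ψ = 0.107, H_out = 3.574 kJ/mol
Linear interpolation between T = 317.2 (H_out = 3.574) and T = 319.2 (H_out = 4.434) on hF = 4.292 gives T ≈ 318.9 K, at which ψ = 0.12.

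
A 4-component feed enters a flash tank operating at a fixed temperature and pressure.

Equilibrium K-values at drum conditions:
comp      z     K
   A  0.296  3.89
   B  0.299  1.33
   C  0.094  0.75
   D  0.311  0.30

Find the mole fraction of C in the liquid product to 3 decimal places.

Newton iteration, ψ⁰ = 0.5:
  ψ = 0.500: g = 0.0728, g' = -0.806 → ψ = 0.590
Converged at ψ = 0.590.
Compositions from xᵢ = zᵢ/(1+ψ(Kᵢ−1)), yᵢ = Kᵢxᵢ:
  A: x = 0.109, y = 0.425
  B: x = 0.250, y = 0.333
  C: x = 0.110, y = 0.083
  D: x = 0.530, y = 0.159

x_C = 0.110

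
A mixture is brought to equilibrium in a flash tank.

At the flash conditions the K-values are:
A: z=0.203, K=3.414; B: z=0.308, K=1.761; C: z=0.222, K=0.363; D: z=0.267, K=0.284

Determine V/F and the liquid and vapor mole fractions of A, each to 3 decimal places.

V/F = 0.366, x_A = 0.108, y_A = 0.368

Material balance + equilibrium reduce to Σ zᵢ(Kᵢ−1)/(1+V/F(Kᵢ−1)) = 0.
g(0) = ΣzᵢKᵢ − 1 = 0.392 and g(1) = 1 − Σzᵢ/Kᵢ = -0.786, so a root lies in (0, 1).
Newton iteration, V/F⁰ = 0.63:
  V/F = 0.630: g = -0.2316, g' = -0.973 → V/F = 0.392
  V/F = 0.392: g = -0.0219, g' = -0.843 → V/F = 0.366
Converged at V/F = 0.366.
Compositions from xᵢ = zᵢ/(1+V/F(Kᵢ−1)), yᵢ = Kᵢxᵢ:
  A: x = 0.108, y = 0.368
  B: x = 0.241, y = 0.424
  C: x = 0.290, y = 0.105
  D: x = 0.362, y = 0.103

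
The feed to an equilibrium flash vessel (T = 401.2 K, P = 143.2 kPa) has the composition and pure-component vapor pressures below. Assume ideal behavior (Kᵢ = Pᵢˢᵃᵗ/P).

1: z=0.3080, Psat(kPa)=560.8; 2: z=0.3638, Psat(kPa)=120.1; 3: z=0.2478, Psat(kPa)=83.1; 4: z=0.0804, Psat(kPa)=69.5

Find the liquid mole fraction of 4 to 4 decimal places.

x_4 = 0.1299

Raoult's law: Kᵢ = Pᵢˢᵃᵗ/P = Pᵢˢᵃᵗ/143.2.
  K_1 = 560.8/143.2 = 3.916201, K_2 = 120.1/143.2 = 0.838687, K_3 = 83.1/143.2 = 0.580307, K_4 = 69.5/143.2 = 0.485335
Rachford–Rice: g(V/F) = Σ zᵢ(Kᵢ−1)/(1+V/F(Kᵢ−1)) = 0.
Check two-phase: ΣzᵢKᵢ = 1.6941 > 1 and Σzᵢ/Kᵢ = 1.1051 > 1, so g(0) = 0.6941 > 0 and g(1) = -0.1051 < 0.
Newton iteration, V/F⁰ = 0.5:
  V/F = 0.5000: g = 0.11423, g' = -0.5532 → V/F = 0.7065
  V/F = 0.7065: g = 0.01442, g' = -0.4325 → V/F = 0.7398
  V/F = 0.7398: g = 0.00018, g' = -0.4223 → V/F = 0.7402
Converged at V/F = 0.7402.
Compositions from xᵢ = zᵢ/(1+V/F(Kᵢ−1)), yᵢ = Kᵢxᵢ:
  1: x = 0.0975, y = 0.3819
  2: x = 0.4131, y = 0.3465
  3: x = 0.3595, y = 0.2086
  4: x = 0.1299, y = 0.0630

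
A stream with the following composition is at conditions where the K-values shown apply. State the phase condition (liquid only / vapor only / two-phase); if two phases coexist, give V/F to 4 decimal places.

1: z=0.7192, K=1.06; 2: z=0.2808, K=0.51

ΣzᵢKᵢ = 0.9056; Σzᵢ/Kᵢ = 1.2291.
Since ΣzᵢKᵢ < 1 the mixture is below its bubble point — single liquid phase.

liquid only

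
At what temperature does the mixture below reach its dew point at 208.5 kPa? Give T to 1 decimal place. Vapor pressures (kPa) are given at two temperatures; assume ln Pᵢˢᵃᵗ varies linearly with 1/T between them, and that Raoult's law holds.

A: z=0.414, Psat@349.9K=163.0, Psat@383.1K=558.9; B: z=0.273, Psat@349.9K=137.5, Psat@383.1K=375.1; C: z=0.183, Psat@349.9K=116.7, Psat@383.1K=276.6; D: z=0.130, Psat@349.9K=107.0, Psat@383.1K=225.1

T = 363.1 K

Dew-point temperature: Σzᵢ·P/Pᵢˢᵃᵗ(T) = 1. Interpolate ln Pᵢˢᵃᵗ = aᵢ + bᵢ/T.
  T = 349.9 K: ΣzᵢP/Pᵢˢᵃᵗ = 1.5238
  T = 383.1 K: ΣzᵢP/Pᵢˢᵃᵗ = 0.5645
  T = 366.5 K: ΣzᵢP/Pᵢˢᵃᵗ = 0.9031
  T = 358.2 K: ΣzᵢP/Pᵢˢᵃᵗ = 1.1647
  T = 362.4 K: ΣzᵢP/Pᵢˢᵃᵗ = 1.0223
  T = 364.4 K: ΣzᵢP/Pᵢˢᵃᵗ = 0.9619
Interpolating between 362.4 K and 364.4 K gives T ≈ 363.1 K.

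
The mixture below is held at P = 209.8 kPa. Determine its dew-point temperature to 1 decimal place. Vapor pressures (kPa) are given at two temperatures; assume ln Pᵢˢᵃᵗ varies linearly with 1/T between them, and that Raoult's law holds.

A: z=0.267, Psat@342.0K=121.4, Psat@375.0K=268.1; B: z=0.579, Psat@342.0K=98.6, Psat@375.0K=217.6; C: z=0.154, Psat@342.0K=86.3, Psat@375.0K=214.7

Dew-point temperature: Σzᵢ·P/Pᵢˢᵃᵗ(T) = 1. Interpolate ln Pᵢˢᵃᵗ = aᵢ + bᵢ/T.
  T = 342.0 K: ΣzᵢP/Pᵢˢᵃᵗ = 2.0678
  T = 375.0 K: ΣzᵢP/Pᵢˢᵃᵗ = 0.9177
  T = 358.5 K: ΣzᵢP/Pᵢˢᵃᵗ = 1.3517
  T = 366.8 K: ΣzᵢP/Pᵢˢᵃᵗ = 1.1075
  T = 370.9 K: ΣzᵢP/Pᵢˢᵃᵗ = 1.0071
  T = 372.9 K: ΣzᵢP/Pᵢˢᵃᵗ = 0.9622
Interpolating between 370.9 K and 372.9 K gives T ≈ 371.2 K.

T = 371.2 K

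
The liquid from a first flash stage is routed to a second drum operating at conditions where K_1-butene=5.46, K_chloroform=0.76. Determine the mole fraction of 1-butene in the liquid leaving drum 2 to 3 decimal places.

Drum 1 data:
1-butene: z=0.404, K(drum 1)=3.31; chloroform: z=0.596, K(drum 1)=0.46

x_1-butene (drum 2) = 0.051

Drum 1:
Material balance + equilibrium reduce to Σ zᵢ(Kᵢ−1)/(1+ψ₁(Kᵢ−1)) = 0.
Feasibility: ΣzᵢKᵢ = 1.611, Σzᵢ/Kᵢ = 1.418 — both > 1, two phases present.
Iterate (Newton) starting at ψ₁ = 0.5:
  ψ₁ = 0.500: g = -0.0078, g' = -0.790 → ψ₁ = 0.490
Converged at ψ₁ = 0.490.
Drum-1 compositions:
  1-butene: x = 0.189, y = 0.627
  chloroform: x = 0.811, y = 0.373
Drum-2 feed = drum-1 liquid: z₂ = (0.1895, 0.8105).
Drum 2:
Rachford–Rice: g(ψ₂) = Σ zᵢ(Kᵢ−1)/(1+ψ₂(Kᵢ−1)) = 0.
Check two-phase: ΣzᵢKᵢ = 1.651 > 1 and Σzᵢ/Kᵢ = 1.101 > 1, so g(0) = 0.651 > 0 and g(1) = -0.101 < 0.
Binary case is linear: z₁(K₁−1)(1+ψ₂(K₂−1)) + z₂(K₂−1)(1+ψ₂(K₁−1)) = 0
⇒ ψ₂ = [z₁(K₁−1)+z₂(K₂−1)] / [−(K₁−1)(K₂−1)] = 0.6505/1.0704 = 0.608
  1-butene: x = 0.051, y = 0.279
  chloroform: x = 0.949, y = 0.721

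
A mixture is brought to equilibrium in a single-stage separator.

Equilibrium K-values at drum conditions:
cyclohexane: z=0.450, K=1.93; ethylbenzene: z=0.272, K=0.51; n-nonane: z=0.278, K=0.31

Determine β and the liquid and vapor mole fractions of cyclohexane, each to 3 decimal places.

β = 0.168, x_cyclohexane = 0.389, y_cyclohexane = 0.751

Let β = V/F and solve Σ zᵢ(Kᵢ−1)/(1+β(Kᵢ−1)) = 0.
Check two-phase: ΣzᵢKᵢ = 1.093 > 1 and Σzᵢ/Kᵢ = 1.663 > 1, so g(0) = 0.093 > 0 and g(1) = -0.663 < 0.
Newton–Raphson from β = 0.37:
  β = 0.370: g = -0.1090, g' = -0.552 → β = 0.172
  β = 0.172: g = -0.0026, g' = -0.538 → β = 0.168
Converged at β = 0.168.
Compositions from xᵢ = zᵢ/(1+β(Kᵢ−1)), yᵢ = Kᵢxᵢ:
  cyclohexane: x = 0.389, y = 0.751
  ethylbenzene: x = 0.296, y = 0.151
  n-nonane: x = 0.314, y = 0.097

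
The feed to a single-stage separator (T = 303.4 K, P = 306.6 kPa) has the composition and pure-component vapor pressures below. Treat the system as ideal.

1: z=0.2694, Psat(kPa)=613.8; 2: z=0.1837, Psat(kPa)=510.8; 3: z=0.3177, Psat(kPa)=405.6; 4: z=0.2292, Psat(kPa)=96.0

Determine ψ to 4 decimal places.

Raoult's law: Kᵢ = Pᵢˢᵃᵗ/P = Pᵢˢᵃᵗ/306.6.
  K_1 = 613.8/306.6 = 2.001957, K_2 = 510.8/306.6 = 1.666014, K_3 = 405.6/306.6 = 1.322896, K_4 = 96.0/306.6 = 0.313112
Let ψ = V/F and solve Σ zᵢ(Kᵢ−1)/(1+ψ(Kᵢ−1)) = 0.
Feasibility: ΣzᵢKᵢ = 1.3374, Σzᵢ/Kᵢ = 1.2170 — both > 1, two phases present.
Newton iteration, ψ⁰ = 0.49:
  ψ = 0.4900: g = 0.12455, g' = -0.4384 → ψ = 0.7741
  ψ = 0.7741: g = -0.02139, g' = -0.6356 → ψ = 0.7405
  ψ = 0.7405: g = -0.00070, g' = -0.5951 → ψ = 0.7393
Converged at ψ = 0.7393.

ψ = 0.7393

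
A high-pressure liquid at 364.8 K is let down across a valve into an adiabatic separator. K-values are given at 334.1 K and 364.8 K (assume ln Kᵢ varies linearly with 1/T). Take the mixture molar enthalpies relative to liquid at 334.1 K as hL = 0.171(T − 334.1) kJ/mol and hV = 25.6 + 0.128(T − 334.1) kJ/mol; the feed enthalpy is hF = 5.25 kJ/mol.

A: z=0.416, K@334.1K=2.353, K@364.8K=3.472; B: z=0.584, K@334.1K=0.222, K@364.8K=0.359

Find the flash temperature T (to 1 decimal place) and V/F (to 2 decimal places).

Adiabatic flash: solve Rachford–Rice at each trial T, then check hF = ψ·hV(T) + (1−ψ)·hL(T).
  T = 334.1 K: K = (2.353, 0.222), RR gives ψ = 0.103, H_out = 2.639 kJ/mol
  T = 364.8 K: K = (3.472, 0.359), RR gives ψ = 0.413, H_out = 15.271 kJ/mol
  T = 349.5 K: K = (2.885, 0.286), RR gives ψ = 0.272, H_out = 9.426 kJ/mol
  T = 341.8 K: K = (2.611, 0.252), RR gives ψ = 0.194, H_out = 6.220 kJ/mol
  T = 338.0 K: K = (2.482, 0.237), RR gives ψ = 0.151, H_out = 4.513 kJ/mol
  T = 339.9 K: K = (2.546, 0.245), RR gives ψ = 0.173, H_out = 5.379 kJ/mol
Linear interpolation between T = 338.0 (H_out = 4.513) and T = 339.9 (H_out = 5.379) on hF = 5.25 gives T ≈ 339.6 K, at which ψ = 0.17.

T = 339.6 K, V/F = 0.17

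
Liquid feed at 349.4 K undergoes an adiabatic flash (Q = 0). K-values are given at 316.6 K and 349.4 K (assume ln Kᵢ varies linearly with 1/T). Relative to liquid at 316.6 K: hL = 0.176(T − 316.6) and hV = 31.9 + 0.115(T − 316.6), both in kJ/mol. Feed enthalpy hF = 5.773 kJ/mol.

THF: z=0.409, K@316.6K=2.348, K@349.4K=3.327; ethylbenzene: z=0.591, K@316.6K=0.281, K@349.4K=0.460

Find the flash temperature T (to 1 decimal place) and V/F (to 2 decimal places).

Adiabatic flash: solve Rachford–Rice at each trial T, then check hF = ψ·hV(T) + (1−ψ)·hL(T).
  T = 316.6 K: K = (2.348, 0.281), RR gives ψ = 0.130, H_out = 4.160 kJ/mol
  T = 349.4 K: K = (3.327, 0.460), RR gives ψ = 0.503, H_out = 20.825 kJ/mol
  T = 333.0 K: K = (2.819, 0.364), RR gives ψ = 0.318, H_out = 12.716 kJ/mol
  T = 324.8 K: K = (2.579, 0.321), RR gives ψ = 0.228, H_out = 8.598 kJ/mol
  T = 320.7 K: K = (2.462, 0.301), RR gives ψ = 0.181, H_out = 6.435 kJ/mol
  T = 318.6 K: K = (2.403, 0.290), RR gives ψ = 0.155, H_out = 5.286 kJ/mol
Linear interpolation between T = 318.6 (H_out = 5.286) and T = 320.7 (H_out = 6.435) on hF = 5.773 gives T ≈ 319.5 K, at which ψ = 0.17.

T = 319.5 K, V/F = 0.17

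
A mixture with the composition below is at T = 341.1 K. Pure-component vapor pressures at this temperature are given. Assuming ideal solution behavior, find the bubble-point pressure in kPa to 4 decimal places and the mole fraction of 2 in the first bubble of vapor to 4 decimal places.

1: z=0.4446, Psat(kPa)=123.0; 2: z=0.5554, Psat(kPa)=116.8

Pbub = 119.5565 kPa, y_2 = 0.5426

At the bubble point ψ → 0, so ΣzᵢKᵢ = 1 with Kᵢ = Pᵢˢᵃᵗ/P ⇒ P = ΣzᵢPᵢˢᵃᵗ.
P = 0.4446·123.0 + 0.5554·116.8 = 119.5565 kPa
yᵢ = zᵢPᵢˢᵃᵗ/P ⇒ y_2 = 0.5554·116.8/119.5565 = 0.5426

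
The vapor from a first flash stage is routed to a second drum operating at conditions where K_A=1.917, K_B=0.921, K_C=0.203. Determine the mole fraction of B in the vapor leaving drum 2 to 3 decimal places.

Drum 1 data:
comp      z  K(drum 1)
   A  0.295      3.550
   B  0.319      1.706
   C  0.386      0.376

y_B (drum 2) = 0.344

Drum 1:
Iterate (Newton) starting at ψ₁ = 0.45:
  ψ₁ = 0.450: g = 0.1863, g' = -0.798 → ψ₁ = 0.683
  ψ₁ = 0.683: g = 0.0062, g' = -0.784 → ψ₁ = 0.691
Converged at ψ₁ = 0.691.
Drum-1 compositions:
  A: x = 0.107, y = 0.379
  B: x = 0.214, y = 0.366
  C: x = 0.679, y = 0.255
Drum-2 feed = drum-1 vapor: z₂ = (0.3790, 0.3657, 0.2553).
Drum 2:
Rachford–Rice: g(ψ₂) = Σ zᵢ(Kᵢ−1)/(1+ψ₂(Kᵢ−1)) = 0.
Feasibility: ΣzᵢKᵢ = 1.115, Σzᵢ/Kᵢ = 1.852 — both > 1, two phases present.
Iterate (Newton) starting at ψ₂ = 0.5:
  ψ₂ = 0.500: g = -0.1300, g' = -0.600 → ψ₂ = 0.284
  ψ₂ = 0.284: g = -0.0165, g' = -0.474 → ψ₂ = 0.249
  ψ₂ = 0.249: g = -0.0001, g' = -0.466 → ψ₂ = 0.248
Converged at ψ₂ = 0.248.
  A: x = 0.309, y = 0.592
  B: x = 0.373, y = 0.344
  C: x = 0.318, y = 0.065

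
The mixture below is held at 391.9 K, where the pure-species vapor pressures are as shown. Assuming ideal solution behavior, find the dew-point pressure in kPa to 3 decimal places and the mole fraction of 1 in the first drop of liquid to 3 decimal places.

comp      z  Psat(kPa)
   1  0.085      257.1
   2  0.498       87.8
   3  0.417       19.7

At the dew point ψ → 1, so Σzᵢ/Kᵢ = 1 with Kᵢ = Pᵢˢᵃᵗ/P ⇒ 1/P = Σzᵢ/Pᵢˢᵃᵗ.
1/P = 0.085/257.1 + 0.498/87.8 + 0.417/19.7 = 0.027170 ⇒ P = 36.805 kPa
xᵢ = zᵢP/Pᵢˢᵃᵗ ⇒ x_1 = 0.085·36.805/257.1 = 0.012

Pdew = 36.805 kPa, x_1 = 0.012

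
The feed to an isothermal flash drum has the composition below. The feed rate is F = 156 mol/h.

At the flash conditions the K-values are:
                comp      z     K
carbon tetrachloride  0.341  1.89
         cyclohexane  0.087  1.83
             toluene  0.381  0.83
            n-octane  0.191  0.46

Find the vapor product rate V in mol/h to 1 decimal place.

V = 105.5 mol/h

Material balance + equilibrium reduce to Σ zᵢ(Kᵢ−1)/(1+ψ(Kᵢ−1)) = 0.
Feasibility: ΣzᵢKᵢ = 1.208, Σzᵢ/Kᵢ = 1.102 — both > 1, two phases present.
Newton–Raphson from ψ = 0.51:
  ψ = 0.510: g = 0.0462, g' = -0.277 → ψ = 0.677
  ψ = 0.677: g = -0.0002, g' = -0.282 → ψ = 0.676
Converged at ψ = 0.676.
Then V = ψ·F = 0.6765·156 = 105.5 mol/h and L = F − V = 50.5 mol/h.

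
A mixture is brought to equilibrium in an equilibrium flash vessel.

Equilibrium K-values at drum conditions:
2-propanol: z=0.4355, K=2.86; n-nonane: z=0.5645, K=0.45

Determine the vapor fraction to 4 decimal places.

ψ = 0.4883

Newton iteration, ψ⁰ = 0.43:
  ψ = 0.4300: g = 0.04342, g' = -0.7581 → ψ = 0.4873
  ψ = 0.4873: g = 0.00077, g' = -0.7333 → ψ = 0.4883
Converged at ψ = 0.4883.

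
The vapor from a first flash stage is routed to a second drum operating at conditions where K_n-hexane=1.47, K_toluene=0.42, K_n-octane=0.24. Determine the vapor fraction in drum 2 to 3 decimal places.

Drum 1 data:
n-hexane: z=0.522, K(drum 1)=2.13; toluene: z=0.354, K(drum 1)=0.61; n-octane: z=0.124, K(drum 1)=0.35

Drum 1:
Material balance + equilibrium reduce to Σ zᵢ(Kᵢ−1)/(1+ψ₁(Kᵢ−1)) = 0.
Feasibility: ΣzᵢKᵢ = 1.371, Σzᵢ/Kᵢ = 1.180 — both > 1, two phases present.
Iterate (Newton) starting at ψ₁ = 0.5:
  ψ₁ = 0.500: g = 0.0860, g' = -0.470 → ψ₁ = 0.683
Converged at ψ₁ = 0.683.
Drum-1 compositions:
  n-hexane: x = 0.295, y = 0.628
  toluene: x = 0.482, y = 0.294
  n-octane: x = 0.223, y = 0.078
Drum-2 feed = drum-1 vapor: z₂ = (0.6277, 0.2943, 0.0780).
Drum 2:
Newton iteration, ψ₂⁰ = 0.5:
  ψ₂ = 0.500: g = -0.0971, g' = -0.405 → ψ₂ = 0.260
  ψ₂ = 0.260: g = -0.0119, g' = -0.317 → ψ₂ = 0.222
Converged at ψ₂ = 0.222.
  n-hexane: x = 0.568, y = 0.836
  toluene: x = 0.338, y = 0.142
  n-octane: x = 0.094, y = 0.023

V/F (drum 2) = 0.222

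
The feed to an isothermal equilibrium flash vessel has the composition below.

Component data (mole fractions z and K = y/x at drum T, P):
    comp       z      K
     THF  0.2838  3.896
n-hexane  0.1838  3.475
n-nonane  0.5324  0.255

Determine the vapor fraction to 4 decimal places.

Let ψ = V/F and solve Σ zᵢ(Kᵢ−1)/(1+ψ(Kᵢ−1)) = 0.
g(0) = ΣzᵢKᵢ − 1 = 0.8802 and g(1) = 1 − Σzᵢ/Kᵢ = -1.2136, so a root lies in (0, 1).
Newton–Raphson from ψ = 0.65:
  ψ = 0.6500: g = -0.30954, g' = -1.5628 → ψ = 0.4519
  ψ = 0.4519: g = -0.02727, g' = -1.3690 → ψ = 0.4320
  ψ = 0.4320: g = 0.00005, g' = -1.3752 → ψ = 0.4321
Converged at ψ = 0.4321.

ψ = 0.4321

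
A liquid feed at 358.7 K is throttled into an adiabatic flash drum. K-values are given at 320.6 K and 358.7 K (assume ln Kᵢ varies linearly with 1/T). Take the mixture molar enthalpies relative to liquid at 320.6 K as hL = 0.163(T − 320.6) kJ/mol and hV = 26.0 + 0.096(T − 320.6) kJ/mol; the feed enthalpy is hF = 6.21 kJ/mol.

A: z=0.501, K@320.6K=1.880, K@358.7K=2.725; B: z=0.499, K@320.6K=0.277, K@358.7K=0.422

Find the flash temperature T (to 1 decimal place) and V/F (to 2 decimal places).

T = 326.0 K, V/F = 0.21

Adiabatic flash: solve Rachford–Rice at each trial T, then check hF = ψ·hV(T) + (1−ψ)·hL(T).
  T = 320.6 K: K = (1.880, 0.277), RR gives ψ = 0.126, H_out = 3.273 kJ/mol
  T = 358.7 K: K = (2.725, 0.422), RR gives ψ = 0.578, H_out = 19.751 kJ/mol
  T = 339.6 K: K = (2.286, 0.346), RR gives ψ = 0.378, H_out = 12.438 kJ/mol
  T = 330.1 K: K = (2.079, 0.310), RR gives ψ = 0.264, H_out = 8.246 kJ/mol
  T = 325.4 K: K = (1.979, 0.294), RR gives ψ = 0.200, H_out = 5.914 kJ/mol
  T = 327.8 K: K = (2.030, 0.302), RR gives ψ = 0.233, H_out = 7.132 kJ/mol
Linear interpolation between T = 325.4 (H_out = 5.914) and T = 327.8 (H_out = 7.132) on hF = 6.21 gives T ≈ 326.0 K, at which ψ = 0.21.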